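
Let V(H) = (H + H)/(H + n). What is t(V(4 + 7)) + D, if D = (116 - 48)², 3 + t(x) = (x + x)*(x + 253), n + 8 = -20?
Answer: 1147193/289 ≈ 3969.5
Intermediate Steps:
n = -28 (n = -8 - 20 = -28)
V(H) = 2*H/(-28 + H) (V(H) = (H + H)/(H - 28) = (2*H)/(-28 + H) = 2*H/(-28 + H))
t(x) = -3 + 2*x*(253 + x) (t(x) = -3 + (x + x)*(x + 253) = -3 + (2*x)*(253 + x) = -3 + 2*x*(253 + x))
D = 4624 (D = 68² = 4624)
t(V(4 + 7)) + D = (-3 + 2*(2*(4 + 7)/(-28 + (4 + 7)))² + 506*(2*(4 + 7)/(-28 + (4 + 7)))) + 4624 = (-3 + 2*(2*11/(-28 + 11))² + 506*(2*11/(-28 + 11))) + 4624 = (-3 + 2*(2*11/(-17))² + 506*(2*11/(-17))) + 4624 = (-3 + 2*(2*11*(-1/17))² + 506*(2*11*(-1/17))) + 4624 = (-3 + 2*(-22/17)² + 506*(-22/17)) + 4624 = (-3 + 2*(484/289) - 11132/17) + 4624 = (-3 + 968/289 - 11132/17) + 4624 = -189143/289 + 4624 = 1147193/289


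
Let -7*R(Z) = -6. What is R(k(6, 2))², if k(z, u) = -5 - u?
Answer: 36/49 ≈ 0.73469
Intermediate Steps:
R(Z) = 6/7 (R(Z) = -⅐*(-6) = 6/7)
R(k(6, 2))² = (6/7)² = 36/49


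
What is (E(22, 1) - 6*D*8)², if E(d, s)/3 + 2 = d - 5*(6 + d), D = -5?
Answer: 14400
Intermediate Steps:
E(d, s) = -96 - 12*d (E(d, s) = -6 + 3*(d - 5*(6 + d)) = -6 + 3*(d + (-30 - 5*d)) = -6 + 3*(-30 - 4*d) = -6 + (-90 - 12*d) = -96 - 12*d)
(E(22, 1) - 6*D*8)² = ((-96 - 12*22) - 6*(-5)*8)² = ((-96 - 264) + 30*8)² = (-360 + 240)² = (-120)² = 14400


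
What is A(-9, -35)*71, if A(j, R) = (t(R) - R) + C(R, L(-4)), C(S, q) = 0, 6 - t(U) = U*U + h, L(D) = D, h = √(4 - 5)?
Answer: -84064 - 71*I ≈ -84064.0 - 71.0*I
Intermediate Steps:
h = I (h = √(-1) = I ≈ 1.0*I)
t(U) = 6 - I - U² (t(U) = 6 - (U*U + I) = 6 - (U² + I) = 6 - (I + U²) = 6 + (-I - U²) = 6 - I - U²)
A(j, R) = 6 - I - R - R² (A(j, R) = ((6 - I - R²) - R) + 0 = (6 - I - R - R²) + 0 = 6 - I - R - R²)
A(-9, -35)*71 = (6 - I - 1*(-35) - 1*(-35)²)*71 = (6 - I + 35 - 1*1225)*71 = (6 - I + 35 - 1225)*71 = (-1184 - I)*71 = -84064 - 71*I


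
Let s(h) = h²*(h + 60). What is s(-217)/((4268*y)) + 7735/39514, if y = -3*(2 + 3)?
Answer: 146310564911/1264843140 ≈ 115.67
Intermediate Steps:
y = -15 (y = -3*5 = -15)
s(h) = h²*(60 + h)
s(-217)/((4268*y)) + 7735/39514 = ((-217)²*(60 - 217))/((4268*(-15))) + 7735/39514 = (47089*(-157))/(-64020) + 7735*(1/39514) = -7392973*(-1/64020) + 7735/39514 = 7392973/64020 + 7735/39514 = 146310564911/1264843140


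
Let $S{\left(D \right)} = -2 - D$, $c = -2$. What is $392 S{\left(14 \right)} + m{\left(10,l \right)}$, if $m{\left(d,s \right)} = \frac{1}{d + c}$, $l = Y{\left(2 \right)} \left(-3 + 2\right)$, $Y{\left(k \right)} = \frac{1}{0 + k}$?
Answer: $- \frac{50175}{8} \approx -6271.9$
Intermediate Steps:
$Y{\left(k \right)} = \frac{1}{k}$
$l = - \frac{1}{2}$ ($l = \frac{-3 + 2}{2} = \frac{1}{2} \left(-1\right) = - \frac{1}{2} \approx -0.5$)
$m{\left(d,s \right)} = \frac{1}{-2 + d}$ ($m{\left(d,s \right)} = \frac{1}{d - 2} = \frac{1}{-2 + d}$)
$392 S{\left(14 \right)} + m{\left(10,l \right)} = 392 \left(-2 - 14\right) + \frac{1}{-2 + 10} = 392 \left(-2 - 14\right) + \frac{1}{8} = 392 \left(-16\right) + \frac{1}{8} = -6272 + \frac{1}{8} = - \frac{50175}{8}$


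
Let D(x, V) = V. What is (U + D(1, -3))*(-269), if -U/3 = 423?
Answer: 342168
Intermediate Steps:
U = -1269 (U = -3*423 = -1269)
(U + D(1, -3))*(-269) = (-1269 - 3)*(-269) = -1272*(-269) = 342168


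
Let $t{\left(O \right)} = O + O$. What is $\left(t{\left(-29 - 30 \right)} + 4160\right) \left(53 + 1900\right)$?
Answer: $7894026$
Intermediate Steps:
$t{\left(O \right)} = 2 O$
$\left(t{\left(-29 - 30 \right)} + 4160\right) \left(53 + 1900\right) = \left(2 \left(-29 - 30\right) + 4160\right) \left(53 + 1900\right) = \left(2 \left(-29 - 30\right) + 4160\right) 1953 = \left(2 \left(-59\right) + 4160\right) 1953 = \left(-118 + 4160\right) 1953 = 4042 \cdot 1953 = 7894026$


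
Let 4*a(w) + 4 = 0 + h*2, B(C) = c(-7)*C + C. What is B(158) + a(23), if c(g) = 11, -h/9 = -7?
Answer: 3853/2 ≈ 1926.5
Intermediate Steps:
h = 63 (h = -9*(-7) = 63)
B(C) = 12*C (B(C) = 11*C + C = 12*C)
a(w) = 61/2 (a(w) = -1 + (0 + 63*2)/4 = -1 + (0 + 126)/4 = -1 + (1/4)*126 = -1 + 63/2 = 61/2)
B(158) + a(23) = 12*158 + 61/2 = 1896 + 61/2 = 3853/2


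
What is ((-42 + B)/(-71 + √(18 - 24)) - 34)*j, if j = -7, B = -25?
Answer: 166841/721 - 67*I*√6/721 ≈ 231.4 - 0.22762*I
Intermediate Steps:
((-42 + B)/(-71 + √(18 - 24)) - 34)*j = ((-42 - 25)/(-71 + √(18 - 24)) - 34)*(-7) = (-67/(-71 + √(-6)) - 34)*(-7) = (-67/(-71 + I*√6) - 34)*(-7) = (-34 - 67/(-71 + I*√6))*(-7) = 238 + 469/(-71 + I*√6)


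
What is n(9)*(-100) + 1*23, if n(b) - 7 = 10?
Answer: -1677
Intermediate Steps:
n(b) = 17 (n(b) = 7 + 10 = 17)
n(9)*(-100) + 1*23 = 17*(-100) + 1*23 = -1700 + 23 = -1677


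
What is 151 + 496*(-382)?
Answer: -189321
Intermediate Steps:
151 + 496*(-382) = 151 - 189472 = -189321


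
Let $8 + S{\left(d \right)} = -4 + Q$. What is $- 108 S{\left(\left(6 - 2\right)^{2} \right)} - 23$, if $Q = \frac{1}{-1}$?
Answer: $1381$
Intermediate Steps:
$Q = -1$
$S{\left(d \right)} = -13$ ($S{\left(d \right)} = -8 - 5 = -13$)
$- 108 S{\left(\left(6 - 2\right)^{2} \right)} - 23 = \left(-108\right) \left(-13\right) - 23 = 1404 - 23 = 1381$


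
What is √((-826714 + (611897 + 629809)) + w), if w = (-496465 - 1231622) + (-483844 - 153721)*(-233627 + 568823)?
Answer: I*√213710550835 ≈ 4.6229e+5*I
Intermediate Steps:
w = -213710965827 (w = -1728087 - 637565*335196 = -1728087 - 213709237740 = -213710965827)
√((-826714 + (611897 + 629809)) + w) = √((-826714 + (611897 + 629809)) - 213710965827) = √((-826714 + 1241706) - 213710965827) = √(414992 - 213710965827) = √(-213710550835) = I*√213710550835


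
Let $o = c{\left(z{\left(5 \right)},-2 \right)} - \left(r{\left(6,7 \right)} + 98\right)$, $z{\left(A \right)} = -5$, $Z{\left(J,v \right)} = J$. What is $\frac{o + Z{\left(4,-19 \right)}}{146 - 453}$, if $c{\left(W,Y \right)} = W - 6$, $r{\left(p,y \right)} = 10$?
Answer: $\frac{115}{307} \approx 0.37459$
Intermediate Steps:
$c{\left(W,Y \right)} = -6 + W$
$o = -119$ ($o = \left(-6 - 5\right) - \left(10 + 98\right) = -11 - 108 = -119$)
$\frac{o + Z{\left(4,-19 \right)}}{146 - 453} = \frac{-119 + 4}{146 - 453} = - \frac{115}{-307} = \left(-115\right) \left(- \frac{1}{307}\right) = \frac{115}{307}$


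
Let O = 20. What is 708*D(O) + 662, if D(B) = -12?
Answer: -7834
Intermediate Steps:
708*D(O) + 662 = 708*(-12) + 662 = -8496 + 662 = -7834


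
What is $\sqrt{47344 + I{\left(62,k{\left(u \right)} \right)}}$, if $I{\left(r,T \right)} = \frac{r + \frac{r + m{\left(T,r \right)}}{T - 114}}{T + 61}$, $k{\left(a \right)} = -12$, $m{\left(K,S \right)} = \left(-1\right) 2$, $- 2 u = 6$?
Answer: $\frac{2 \sqrt{255770907}}{147} \approx 217.59$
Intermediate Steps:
$u = -3$ ($u = \left(- \frac{1}{2}\right) 6 = -3$)
$m{\left(K,S \right)} = -2$
$I{\left(r,T \right)} = \frac{r + \frac{-2 + r}{-114 + T}}{61 + T}$ ($I{\left(r,T \right)} = \frac{r + \frac{r - 2}{T - 114}}{T + 61} = \frac{r + \frac{-2 + r}{-114 + T}}{61 + T}$)
$\sqrt{47344 + I{\left(62,k{\left(u \right)} \right)}} = \sqrt{47344 + \frac{2 + 113 \cdot 62 - \left(-12\right) 62}{6954 - \left(-12\right)^{2} + 53 \left(-12\right)}} = \sqrt{47344 + \frac{2 + 7006 + 744}{6954 - 144 - 636}} = \sqrt{47344 + \frac{1}{6954 - 144 - 636} \cdot 7752} = \sqrt{47344 + \frac{1}{6174} \cdot 7752} = \sqrt{47344 + \frac{1292}{1029}} = \sqrt{\frac{48718268}{1029}} = \frac{2 \sqrt{255770907}}{147}$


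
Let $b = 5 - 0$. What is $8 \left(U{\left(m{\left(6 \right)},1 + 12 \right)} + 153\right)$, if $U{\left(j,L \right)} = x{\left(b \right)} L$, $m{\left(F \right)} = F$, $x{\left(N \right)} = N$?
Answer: $1744$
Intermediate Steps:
$b = 5$ ($b = 5 + 0 = 5$)
$U{\left(j,L \right)} = 5 L$
$8 \left(U{\left(m{\left(6 \right)},1 + 12 \right)} + 153\right) = 8 \left(5 \left(1 + 12\right) + 153\right) = 8 \left(5 \cdot 13 + 153\right) = 8 \left(65 + 153\right) = 8 \cdot 218 = 1744$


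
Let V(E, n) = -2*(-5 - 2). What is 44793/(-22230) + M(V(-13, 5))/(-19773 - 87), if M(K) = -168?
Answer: -1640471/817570 ≈ -2.0065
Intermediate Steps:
V(E, n) = 14 (V(E, n) = -2*(-7) = 14)
44793/(-22230) + M(V(-13, 5))/(-19773 - 87) = 44793/(-22230) - 168/(-19773 - 87) = 44793*(-1/22230) - 168/(-19860) = -4977/2470 - 168*(-1/19860) = -4977/2470 + 14/1655 = -1640471/817570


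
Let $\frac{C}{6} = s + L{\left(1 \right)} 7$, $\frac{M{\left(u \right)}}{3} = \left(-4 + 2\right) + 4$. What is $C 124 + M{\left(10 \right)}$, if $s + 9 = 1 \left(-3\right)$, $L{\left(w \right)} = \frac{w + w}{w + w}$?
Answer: $-3714$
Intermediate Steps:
$M{\left(u \right)} = 6$ ($M{\left(u \right)} = 3 \left(\left(-4 + 2\right) + 4\right) = 3 \left(-2 + 4\right) = 3 \cdot 2 = 6$)
$L{\left(w \right)} = 1$ ($L{\left(w \right)} = \frac{2 w}{2 w} = 2 w \frac{1}{2 w} = 1$)
$s = -12$ ($s = -9 + 1 \left(-3\right) = -9 - 3 = -12$)
$C = -30$ ($C = 6 \left(-12 + 1 \cdot 7\right) = 6 \left(-12 + 7\right) = 6 \left(-5\right) = -30$)
$C 124 + M{\left(10 \right)} = \left(-30\right) 124 + 6 = -3720 + 6 = -3714$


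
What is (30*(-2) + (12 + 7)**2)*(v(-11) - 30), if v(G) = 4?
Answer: -7826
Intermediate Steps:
(30*(-2) + (12 + 7)**2)*(v(-11) - 30) = (30*(-2) + (12 + 7)**2)*(4 - 30) = (-60 + 19**2)*(-26) = (-60 + 361)*(-26) = 301*(-26) = -7826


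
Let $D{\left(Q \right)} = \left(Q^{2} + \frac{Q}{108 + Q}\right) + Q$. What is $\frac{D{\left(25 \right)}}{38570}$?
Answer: $\frac{17295}{1025962} \approx 0.016857$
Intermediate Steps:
$D{\left(Q \right)} = Q + Q^{2} + \frac{Q}{108 + Q}$ ($D{\left(Q \right)} = \left(Q^{2} + \frac{Q}{108 + Q}\right) + Q = Q + Q^{2} + \frac{Q}{108 + Q}$)
$\frac{D{\left(25 \right)}}{38570} = \frac{25 \frac{1}{108 + 25} \left(109 + 25^{2} + 109 \cdot 25\right)}{38570} = \frac{25 \left(109 + 625 + 2725\right)}{133} \cdot \frac{1}{38570} = 25 \cdot \frac{1}{133} \cdot 3459 \cdot \frac{1}{38570} = \frac{86475}{133} \cdot \frac{1}{38570} = \frac{17295}{1025962}$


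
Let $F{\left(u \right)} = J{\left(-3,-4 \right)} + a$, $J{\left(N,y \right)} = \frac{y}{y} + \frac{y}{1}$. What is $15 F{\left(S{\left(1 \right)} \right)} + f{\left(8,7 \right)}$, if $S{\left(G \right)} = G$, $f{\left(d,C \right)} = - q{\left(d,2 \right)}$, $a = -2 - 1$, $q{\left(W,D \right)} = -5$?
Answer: $-85$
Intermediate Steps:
$a = -3$ ($a = -2 - 1 = -3$)
$f{\left(d,C \right)} = 5$ ($f{\left(d,C \right)} = \left(-1\right) \left(-5\right) = 5$)
$J{\left(N,y \right)} = 1 + y$ ($J{\left(N,y \right)} = 1 + y 1 = 1 + y$)
$F{\left(u \right)} = -6$ ($F{\left(u \right)} = \left(1 - 4\right) - 3 = -3 - 3 = -6$)
$15 F{\left(S{\left(1 \right)} \right)} + f{\left(8,7 \right)} = 15 \left(-6\right) + 5 = -90 + 5 = -85$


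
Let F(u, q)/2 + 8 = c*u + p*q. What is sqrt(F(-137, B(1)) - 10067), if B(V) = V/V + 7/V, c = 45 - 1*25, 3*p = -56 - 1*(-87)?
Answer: I*sqrt(138579)/3 ≈ 124.09*I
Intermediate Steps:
p = 31/3 (p = (-56 - 1*(-87))/3 = (-56 + 87)/3 = (1/3)*31 = 31/3 ≈ 10.333)
c = 20 (c = 45 - 25 = 20)
B(V) = 1 + 7/V
F(u, q) = -16 + 40*u + 62*q/3 (F(u, q) = -16 + 2*(20*u + 31*q/3) = -16 + (40*u + 62*q/3) = -16 + 40*u + 62*q/3)
sqrt(F(-137, B(1)) - 10067) = sqrt((-16 + 40*(-137) + 62*((7 + 1)/1)/3) - 10067) = sqrt((-16 - 5480 + 62*(1*8)/3) - 10067) = sqrt((-16 - 5480 + (62/3)*8) - 10067) = sqrt((-16 - 5480 + 496/3) - 10067) = sqrt(-15992/3 - 10067) = sqrt(-46193/3) = I*sqrt(138579)/3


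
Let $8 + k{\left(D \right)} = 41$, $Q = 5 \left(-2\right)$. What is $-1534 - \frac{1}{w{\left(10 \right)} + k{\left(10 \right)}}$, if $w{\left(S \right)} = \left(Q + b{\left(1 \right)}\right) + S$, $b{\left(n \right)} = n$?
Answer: $- \frac{52157}{34} \approx -1534.0$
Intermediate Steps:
$Q = -10$
$w{\left(S \right)} = -9 + S$ ($w{\left(S \right)} = \left(-10 + 1\right) + S = -9 + S$)
$k{\left(D \right)} = 33$ ($k{\left(D \right)} = -8 + 41 = 33$)
$-1534 - \frac{1}{w{\left(10 \right)} + k{\left(10 \right)}} = -1534 - \frac{1}{\left(-9 + 10\right) + 33} = -1534 - \frac{1}{1 + 33} = -1534 - \frac{1}{34} = - \frac{52157}{34}$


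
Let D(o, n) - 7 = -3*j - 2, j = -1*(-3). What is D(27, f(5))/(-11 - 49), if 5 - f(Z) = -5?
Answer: 1/15 ≈ 0.066667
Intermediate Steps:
f(Z) = 10 (f(Z) = 5 - 1*(-5) = 5 + 5 = 10)
j = 3
D(o, n) = -4 (D(o, n) = 7 + (-3*3 - 2) = 7 + (-9 - 2) = 7 - 11 = -4)
D(27, f(5))/(-11 - 49) = -4/(-11 - 49) = -4/(-60) = -1/60*(-4) = 1/15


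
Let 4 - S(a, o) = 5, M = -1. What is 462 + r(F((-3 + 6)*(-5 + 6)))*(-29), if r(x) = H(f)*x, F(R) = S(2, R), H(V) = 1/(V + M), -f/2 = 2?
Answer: 2281/5 ≈ 456.20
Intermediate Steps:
f = -4 (f = -2*2 = -4)
S(a, o) = -1 (S(a, o) = 4 - 1*5 = 4 - 5 = -1)
H(V) = 1/(-1 + V) (H(V) = 1/(V - 1) = 1/(-1 + V))
F(R) = -1
r(x) = -x/5 (r(x) = x/(-1 - 4) = x/(-5) = -x/5)
462 + r(F((-3 + 6)*(-5 + 6)))*(-29) = 462 - ⅕*(-1)*(-29) = 462 + (⅕)*(-29) = 462 - 29/5 = 2281/5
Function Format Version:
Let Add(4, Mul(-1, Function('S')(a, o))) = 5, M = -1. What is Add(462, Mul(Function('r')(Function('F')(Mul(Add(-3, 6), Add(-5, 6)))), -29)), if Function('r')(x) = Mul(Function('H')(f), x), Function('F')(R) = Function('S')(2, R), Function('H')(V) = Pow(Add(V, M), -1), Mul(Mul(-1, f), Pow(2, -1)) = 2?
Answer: Rational(2281, 5) ≈ 456.20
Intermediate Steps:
f = -4 (f = Mul(-2, 2) = -4)
Function('S')(a, o) = -1 (Function('S')(a, o) = Add(4, Mul(-1, 5)) = Add(4, -5) = -1)
Function('H')(V) = Pow(Add(-1, V), -1) (Function('H')(V) = Pow(Add(V, -1), -1) = Pow(Add(-1, V), -1))
Function('F')(R) = -1
Function('r')(x) = Mul(Rational(-1, 5), x) (Function('r')(x) = Mul(Pow(Add(-1, -4), -1), x) = Mul(Pow(-5, -1), x) = Mul(Rational(-1, 5), x))
Add(462, Mul(Function('r')(Function('F')(Mul(Add(-3, 6), Add(-5, 6)))), -29)) = Add(462, Mul(Mul(Rational(-1, 5), -1), -29)) = Add(462, Mul(Rational(1, 5), -29)) = Add(462, Rational(-29, 5)) = Rational(2281, 5)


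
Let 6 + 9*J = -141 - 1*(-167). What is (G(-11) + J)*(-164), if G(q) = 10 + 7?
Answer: -28372/9 ≈ -3152.4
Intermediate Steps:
G(q) = 17
J = 20/9 (J = -2/3 + (-141 - 1*(-167))/9 = -2/3 + (-141 + 167)/9 = -2/3 + (1/9)*26 = -2/3 + 26/9 = 20/9 ≈ 2.2222)
(G(-11) + J)*(-164) = (17 + 20/9)*(-164) = (173/9)*(-164) = -28372/9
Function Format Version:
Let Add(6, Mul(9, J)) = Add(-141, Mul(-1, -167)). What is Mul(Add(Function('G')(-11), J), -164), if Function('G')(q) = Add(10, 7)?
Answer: Rational(-28372, 9) ≈ -3152.4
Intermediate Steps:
Function('G')(q) = 17
J = Rational(20, 9) (J = Add(Rational(-2, 3), Mul(Rational(1, 9), Add(-141, Mul(-1, -167)))) = Add(Rational(-2, 3), Mul(Rational(1, 9), Add(-141, 167))) = Add(Rational(-2, 3), Mul(Rational(1, 9), 26)) = Add(Rational(-2, 3), Rational(26, 9)) = Rational(20, 9) ≈ 2.2222)
Mul(Add(Function('G')(-11), J), -164) = Mul(Add(17, Rational(20, 9)), -164) = Mul(Rational(173, 9), -164) = Rational(-28372, 9)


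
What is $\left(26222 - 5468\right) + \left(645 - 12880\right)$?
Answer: $8519$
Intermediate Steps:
$\left(26222 - 5468\right) + \left(645 - 12880\right) = 20754 - 12235 = 8519$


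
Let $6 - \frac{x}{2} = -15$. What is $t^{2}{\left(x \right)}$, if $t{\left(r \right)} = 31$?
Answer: $961$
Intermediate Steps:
$x = 42$ ($x = 12 - -30 = 12 + 30 = 42$)
$t^{2}{\left(x \right)} = 31^{2} = 961$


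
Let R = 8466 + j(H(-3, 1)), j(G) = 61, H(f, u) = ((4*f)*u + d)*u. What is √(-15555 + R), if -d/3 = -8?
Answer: 2*I*√1757 ≈ 83.833*I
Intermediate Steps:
d = 24 (d = -3*(-8) = 24)
H(f, u) = u*(24 + 4*f*u) (H(f, u) = ((4*f)*u + 24)*u = (4*f*u + 24)*u = (24 + 4*f*u)*u = u*(24 + 4*f*u))
R = 8527 (R = 8466 + 61 = 8527)
√(-15555 + R) = √(-15555 + 8527) = √(-7028) = 2*I*√1757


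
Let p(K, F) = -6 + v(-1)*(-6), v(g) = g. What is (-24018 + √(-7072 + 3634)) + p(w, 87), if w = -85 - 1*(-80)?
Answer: -24018 + 3*I*√382 ≈ -24018.0 + 58.634*I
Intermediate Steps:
w = -5 (w = -85 + 80 = -5)
p(K, F) = 0 (p(K, F) = -6 - 1*(-6) = -6 + 6 = 0)
(-24018 + √(-7072 + 3634)) + p(w, 87) = (-24018 + √(-7072 + 3634)) + 0 = (-24018 + √(-3438)) + 0 = (-24018 + 3*I*√382) + 0 = -24018 + 3*I*√382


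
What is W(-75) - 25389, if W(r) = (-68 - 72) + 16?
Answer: -25513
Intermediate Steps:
W(r) = -124 (W(r) = -140 + 16 = -124)
W(-75) - 25389 = -124 - 25389 = -25513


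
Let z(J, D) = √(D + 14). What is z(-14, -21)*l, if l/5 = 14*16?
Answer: 1120*I*√7 ≈ 2963.2*I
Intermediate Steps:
l = 1120 (l = 5*(14*16) = 5*224 = 1120)
z(J, D) = √(14 + D)
z(-14, -21)*l = √(14 - 21)*1120 = √(-7)*1120 = (I*√7)*1120 = 1120*I*√7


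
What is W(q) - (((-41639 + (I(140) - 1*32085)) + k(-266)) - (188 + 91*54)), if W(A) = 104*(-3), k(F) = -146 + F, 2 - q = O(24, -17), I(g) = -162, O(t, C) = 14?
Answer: 79088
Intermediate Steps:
q = -12 (q = 2 - 1*14 = 2 - 14 = -12)
W(A) = -312
W(q) - (((-41639 + (I(140) - 1*32085)) + k(-266)) - (188 + 91*54)) = -312 - (((-41639 + (-162 - 1*32085)) + (-146 - 266)) - (188 + 91*54)) = -312 - (((-41639 + (-162 - 32085)) - 412) - (188 + 4914)) = -312 - (((-41639 - 32247) - 412) - 1*5102) = -312 - ((-73886 - 412) - 5102) = -312 - (-74298 - 5102) = -312 - 1*(-79400) = -312 + 79400 = 79088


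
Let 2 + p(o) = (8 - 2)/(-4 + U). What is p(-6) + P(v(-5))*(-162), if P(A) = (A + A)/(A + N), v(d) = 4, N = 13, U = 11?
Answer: -9208/119 ≈ -77.378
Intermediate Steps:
p(o) = -8/7 (p(o) = -2 + (8 - 2)/(-4 + 11) = -2 + 6/7 = -8/7)
P(A) = 2*A/(13 + A) (P(A) = (A + A)/(A + 13) = (2*A)/(13 + A) = 2*A/(13 + A))
p(-6) + P(v(-5))*(-162) = -8/7 + (2*4/(13 + 4))*(-162) = -8/7 + (2*4/17)*(-162) = -8/7 + (2*4*(1/17))*(-162) = -8/7 + (8/17)*(-162) = -8/7 - 1296/17 = -9208/119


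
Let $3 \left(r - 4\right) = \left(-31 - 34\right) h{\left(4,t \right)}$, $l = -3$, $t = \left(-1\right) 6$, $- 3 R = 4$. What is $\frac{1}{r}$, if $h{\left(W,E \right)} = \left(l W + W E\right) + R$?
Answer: $\frac{9}{7316} \approx 0.0012302$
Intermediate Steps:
$R = - \frac{4}{3}$ ($R = \left(- \frac{1}{3}\right) 4 = - \frac{4}{3} \approx -1.3333$)
$t = -6$
$h{\left(W,E \right)} = - \frac{4}{3} - 3 W + E W$ ($h{\left(W,E \right)} = \left(- 3 W + W E\right) - \frac{4}{3} = \left(- 3 W + E W\right) - \frac{4}{3} = - \frac{4}{3} - 3 W + E W$)
$r = \frac{7316}{9}$ ($r = 4 + \frac{\left(-31 - 34\right) \left(- \frac{4}{3} - 12 - 24\right)}{3} = 4 + \frac{\left(-65\right) \left(- \frac{4}{3} - 12 - 24\right)}{3} = 4 + \frac{\left(-65\right) \left(- \frac{112}{3}\right)}{3} = 4 + \frac{1}{3} \cdot \frac{7280}{3} = 4 + \frac{7280}{9} = \frac{7316}{9} \approx 812.89$)
$\frac{1}{r} = \frac{1}{\frac{7316}{9}} = \frac{9}{7316}$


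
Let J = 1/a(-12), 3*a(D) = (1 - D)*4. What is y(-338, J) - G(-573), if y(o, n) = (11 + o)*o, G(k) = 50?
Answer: 110476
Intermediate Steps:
a(D) = 4/3 - 4*D/3 (a(D) = ((1 - D)*4)/3 = (4 - 4*D)/3 = 4/3 - 4*D/3)
J = 3/52 (J = 1/(4/3 - 4/3*(-12)) = 1/(4/3 + 16) = 1/(52/3) = 3/52 ≈ 0.057692)
y(o, n) = o*(11 + o)
y(-338, J) - G(-573) = -338*(11 - 338) - 1*50 = -338*(-327) - 50 = 110526 - 50 = 110476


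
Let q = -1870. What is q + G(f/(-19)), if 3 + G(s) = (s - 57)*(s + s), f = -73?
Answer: -823613/361 ≈ -2281.5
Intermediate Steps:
G(s) = -3 + 2*s*(-57 + s) (G(s) = -3 + (s - 57)*(s + s) = -3 + (-57 + s)*(2*s) = -3 + 2*s*(-57 + s))
q + G(f/(-19)) = -1870 + (-3 - (-8322)/(-19) + 2*(-73/(-19))**2) = -1870 + (-3 - (-8322)*(-1)/19 + 2*(-73*(-1/19))**2) = -1870 + (-3 - 114*73/19 + 2*(73/19)**2) = -1870 + (-3 - 438 + 2*(5329/361)) = -1870 + (-3 - 438 + 10658/361) = -1870 - 148543/361 = -823613/361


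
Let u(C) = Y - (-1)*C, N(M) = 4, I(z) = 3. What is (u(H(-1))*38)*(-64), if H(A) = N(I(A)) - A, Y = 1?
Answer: -14592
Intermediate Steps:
H(A) = 4 - A
u(C) = 1 + C (u(C) = 1 - (-1)*C = 1 + C)
(u(H(-1))*38)*(-64) = ((1 + (4 - 1*(-1)))*38)*(-64) = ((1 + (4 + 1))*38)*(-64) = ((1 + 5)*38)*(-64) = (6*38)*(-64) = 228*(-64) = -14592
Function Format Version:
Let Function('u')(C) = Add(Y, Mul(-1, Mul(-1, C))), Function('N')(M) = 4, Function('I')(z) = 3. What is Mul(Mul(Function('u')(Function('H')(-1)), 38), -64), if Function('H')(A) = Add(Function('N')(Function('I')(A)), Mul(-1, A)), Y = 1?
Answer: -14592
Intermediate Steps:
Function('H')(A) = Add(4, Mul(-1, A))
Function('u')(C) = Add(1, C) (Function('u')(C) = Add(1, Mul(-1, Mul(-1, C))) = Add(1, C))
Mul(Mul(Function('u')(Function('H')(-1)), 38), -64) = Mul(Mul(Add(1, Add(4, Mul(-1, -1))), 38), -64) = Mul(Mul(Add(1, Add(4, 1)), 38), -64) = Mul(Mul(Add(1, 5), 38), -64) = Mul(Mul(6, 38), -64) = Mul(228, -64) = -14592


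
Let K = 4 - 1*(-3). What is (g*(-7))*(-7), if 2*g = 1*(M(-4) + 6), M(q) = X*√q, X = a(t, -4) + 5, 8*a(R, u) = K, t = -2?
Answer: 147 + 2303*I/8 ≈ 147.0 + 287.88*I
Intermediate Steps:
K = 7 (K = 4 + 3 = 7)
a(R, u) = 7/8 (a(R, u) = (⅛)*7 = 7/8)
X = 47/8 (X = 7/8 + 5 = 47/8 ≈ 5.8750)
M(q) = 47*√q/8
g = 3 + 47*I/8 (g = (1*(47*√(-4)/8 + 6))/2 = (1*(47*(2*I)/8 + 6))/2 = (1*(47*I/4 + 6))/2 = (1*(6 + 47*I/4))/2 = (6 + 47*I/4)/2 = 3 + 47*I/8 ≈ 3.0 + 5.875*I)
(g*(-7))*(-7) = ((3 + 47*I/8)*(-7))*(-7) = (-21 - 329*I/8)*(-7) = 147 + 2303*I/8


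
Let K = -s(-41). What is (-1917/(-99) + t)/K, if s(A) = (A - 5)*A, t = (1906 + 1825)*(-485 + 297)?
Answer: 7715495/20746 ≈ 371.90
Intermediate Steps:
t = -701428 (t = 3731*(-188) = -701428)
s(A) = A*(-5 + A) (s(A) = (-5 + A)*A = A*(-5 + A))
K = -1886 (K = -(-41)*(-5 - 41) = -(-41)*(-46) = -1*1886 = -1886)
(-1917/(-99) + t)/K = (-1917/(-99) - 701428)/(-1886) = (-1917*(-1/99) - 701428)*(-1/1886) = (213/11 - 701428)*(-1/1886) = -7715495/11*(-1/1886) = 7715495/20746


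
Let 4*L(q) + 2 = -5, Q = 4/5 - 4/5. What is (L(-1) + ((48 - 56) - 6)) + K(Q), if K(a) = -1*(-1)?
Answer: -59/4 ≈ -14.750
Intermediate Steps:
Q = 0 (Q = 4*(⅕) - 4*⅕ = ⅘ - ⅘ = 0)
L(q) = -7/4 (L(q) = -½ + (¼)*(-5) = -½ - 5/4 = -7/4)
K(a) = 1
(L(-1) + ((48 - 56) - 6)) + K(Q) = (-7/4 + ((48 - 56) - 6)) + 1 = (-7/4 + (-8 - 6)) + 1 = (-7/4 - 14) + 1 = -63/4 + 1 = -59/4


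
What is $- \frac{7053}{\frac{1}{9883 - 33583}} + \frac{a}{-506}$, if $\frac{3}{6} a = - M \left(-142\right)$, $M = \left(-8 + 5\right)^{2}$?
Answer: $\frac{42290492022}{253} \approx 1.6716 \cdot 10^{8}$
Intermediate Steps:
$M = 9$ ($M = \left(-3\right)^{2} = 9$)
$a = 2556$ ($a = 2 \left(- 9 \left(-142\right)\right) = 2 \left(\left(-1\right) \left(-1278\right)\right) = 2 \cdot 1278 = 2556$)
$- \frac{7053}{\frac{1}{9883 - 33583}} + \frac{a}{-506} = - \frac{7053}{\frac{1}{9883 - 33583}} + \frac{2556}{-506} = - \frac{7053}{\frac{1}{-23700}} + 2556 \left(- \frac{1}{506}\right) = - \frac{7053}{- \frac{1}{23700}} - \frac{1278}{253} = \left(-7053\right) \left(-23700\right) - \frac{1278}{253} = 167156100 - \frac{1278}{253} = \frac{42290492022}{253}$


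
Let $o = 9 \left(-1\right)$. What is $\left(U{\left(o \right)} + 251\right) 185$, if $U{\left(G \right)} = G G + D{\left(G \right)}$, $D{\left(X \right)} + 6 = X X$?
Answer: $75295$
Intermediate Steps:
$o = -9$
$D{\left(X \right)} = -6 + X^{2}$ ($D{\left(X \right)} = -6 + X X = -6 + X^{2}$)
$U{\left(G \right)} = -6 + 2 G^{2}$ ($U{\left(G \right)} = G G + \left(-6 + G^{2}\right) = G^{2} + \left(-6 + G^{2}\right) = -6 + 2 G^{2}$)
$\left(U{\left(o \right)} + 251\right) 185 = \left(\left(-6 + 2 \left(-9\right)^{2}\right) + 251\right) 185 = \left(\left(-6 + 2 \cdot 81\right) + 251\right) 185 = \left(\left(-6 + 162\right) + 251\right) 185 = \left(156 + 251\right) 185 = 407 \cdot 185 = 75295$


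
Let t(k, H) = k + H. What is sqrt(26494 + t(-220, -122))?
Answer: 2*sqrt(6538) ≈ 161.72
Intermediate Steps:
t(k, H) = H + k
sqrt(26494 + t(-220, -122)) = sqrt(26494 + (-122 - 220)) = sqrt(26494 - 342) = sqrt(26152) = 2*sqrt(6538)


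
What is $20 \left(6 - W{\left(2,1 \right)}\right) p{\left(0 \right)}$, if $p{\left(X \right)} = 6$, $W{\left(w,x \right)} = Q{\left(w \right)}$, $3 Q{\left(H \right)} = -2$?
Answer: $800$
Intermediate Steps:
$Q{\left(H \right)} = - \frac{2}{3}$ ($Q{\left(H \right)} = \frac{1}{3} \left(-2\right) = - \frac{2}{3}$)
$W{\left(w,x \right)} = - \frac{2}{3}$
$20 \left(6 - W{\left(2,1 \right)}\right) p{\left(0 \right)} = 20 \left(6 - - \frac{2}{3}\right) 6 = 20 \left(6 + \frac{2}{3}\right) 6 = 20 \cdot \frac{20}{3} \cdot 6 = \frac{400}{3} \cdot 6 = 800$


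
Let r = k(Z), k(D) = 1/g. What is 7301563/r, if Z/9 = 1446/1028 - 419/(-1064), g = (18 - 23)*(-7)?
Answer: 255554705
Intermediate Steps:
g = 35 (g = -5*(-7) = 35)
Z = 4430871/273448 (Z = 9*(1446/1028 - 419/(-1064)) = 9*(1446*(1/1028) - 419*(-1/1064)) = 9*(723/514 + 419/1064) = 9*(492319/273448) = 4430871/273448 ≈ 16.204)
k(D) = 1/35
r = 1/35 ≈ 0.028571
7301563/r = 7301563/(1/35) = 7301563*35 = 255554705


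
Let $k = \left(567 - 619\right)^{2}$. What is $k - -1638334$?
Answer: $1641038$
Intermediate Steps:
$k = 2704$ ($k = \left(-52\right)^{2} = 2704$)
$k - -1638334 = 2704 - -1638334 = 2704 + 1638334 = 1641038$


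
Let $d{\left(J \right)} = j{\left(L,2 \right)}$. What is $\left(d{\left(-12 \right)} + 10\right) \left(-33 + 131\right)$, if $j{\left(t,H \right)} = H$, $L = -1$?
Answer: $1176$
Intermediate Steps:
$d{\left(J \right)} = 2$
$\left(d{\left(-12 \right)} + 10\right) \left(-33 + 131\right) = \left(2 + 10\right) \left(-33 + 131\right) = 12 \cdot 98 = 1176$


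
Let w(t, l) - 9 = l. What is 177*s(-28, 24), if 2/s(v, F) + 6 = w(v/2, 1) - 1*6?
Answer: -177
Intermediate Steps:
w(t, l) = 9 + l
s(v, F) = -1 (s(v, F) = 2/(-6 + ((9 + 1) - 1*6)) = 2/(-6 + (10 - 6)) = 2/(-6 + 4) = 2/(-2) = 2*(-½) = -1)
177*s(-28, 24) = 177*(-1) = -177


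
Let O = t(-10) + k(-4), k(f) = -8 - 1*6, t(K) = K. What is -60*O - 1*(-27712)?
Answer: 29152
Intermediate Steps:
k(f) = -14 (k(f) = -8 - 6 = -14)
O = -24 (O = -10 - 14 = -24)
-60*O - 1*(-27712) = -60*(-24) - 1*(-27712) = 1440 + 27712 = 29152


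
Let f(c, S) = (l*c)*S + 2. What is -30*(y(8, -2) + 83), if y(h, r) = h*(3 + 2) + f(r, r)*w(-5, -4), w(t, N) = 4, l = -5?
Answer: -1530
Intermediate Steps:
f(c, S) = 2 - 5*S*c (f(c, S) = (-5*c)*S + 2 = -5*S*c + 2 = 2 - 5*S*c)
y(h, r) = 8 - 20*r**2 + 5*h (y(h, r) = h*(3 + 2) + (2 - 5*r*r)*4 = h*5 + (2 - 5*r**2)*4 = 5*h + (8 - 20*r**2) = 8 - 20*r**2 + 5*h)
-30*(y(8, -2) + 83) = -30*((8 - 20*(-2)**2 + 5*8) + 83) = -30*((8 - 20*4 + 40) + 83) = -30*((8 - 80 + 40) + 83) = -30*(-32 + 83) = -30*51 = -1530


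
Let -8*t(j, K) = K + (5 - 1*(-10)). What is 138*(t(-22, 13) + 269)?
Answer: 36639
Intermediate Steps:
t(j, K) = -15/8 - K/8 (t(j, K) = -(K + (5 - 1*(-10)))/8 = -(K + (5 + 10))/8 = -(K + 15)/8 = -(15 + K)/8 = -15/8 - K/8)
138*(t(-22, 13) + 269) = 138*((-15/8 - 1/8*13) + 269) = 138*((-15/8 - 13/8) + 269) = 138*(-7/2 + 269) = 138*(531/2) = 36639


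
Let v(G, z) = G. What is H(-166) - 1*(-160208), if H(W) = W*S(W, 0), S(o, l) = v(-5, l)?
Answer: 161038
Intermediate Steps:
S(o, l) = -5
H(W) = -5*W (H(W) = W*(-5) = -5*W)
H(-166) - 1*(-160208) = -5*(-166) - 1*(-160208) = 830 + 160208 = 161038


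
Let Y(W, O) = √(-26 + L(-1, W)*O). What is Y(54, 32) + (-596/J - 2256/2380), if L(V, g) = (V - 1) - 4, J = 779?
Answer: -793976/463505 + I*√218 ≈ -1.713 + 14.765*I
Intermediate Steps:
L(V, g) = -5 + V (L(V, g) = (-1 + V) - 4 = -5 + V)
Y(W, O) = √(-26 - 6*O) (Y(W, O) = √(-26 + (-5 - 1)*O) = √(-26 - 6*O))
Y(54, 32) + (-596/J - 2256/2380) = √(-26 - 6*32) + (-596/779 - 2256/2380) = √(-26 - 192) + (-596*1/779 - 2256*1/2380) = √(-218) + (-596/779 - 564/595) = I*√218 - 793976/463505 = -793976/463505 + I*√218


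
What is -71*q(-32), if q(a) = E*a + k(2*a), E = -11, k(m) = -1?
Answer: -24921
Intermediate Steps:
q(a) = -1 - 11*a (q(a) = -11*a - 1 = -1 - 11*a)
-71*q(-32) = -71*(-1 - 11*(-32)) = -71*(-1 + 352) = -71*351 = -24921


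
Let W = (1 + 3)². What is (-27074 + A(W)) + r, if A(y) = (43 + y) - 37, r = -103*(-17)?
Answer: -25301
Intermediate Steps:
W = 16 (W = 4² = 16)
r = 1751
A(y) = 6 + y
(-27074 + A(W)) + r = (-27074 + (6 + 16)) + 1751 = (-27074 + 22) + 1751 = -27052 + 1751 = -25301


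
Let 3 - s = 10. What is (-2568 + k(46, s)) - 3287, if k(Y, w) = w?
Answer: -5862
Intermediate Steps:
s = -7 (s = 3 - 1*10 = 3 - 10 = -7)
(-2568 + k(46, s)) - 3287 = (-2568 - 7) - 3287 = -2575 - 3287 = -5862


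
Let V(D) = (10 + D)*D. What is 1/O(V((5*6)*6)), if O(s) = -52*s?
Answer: -1/1778400 ≈ -5.6230e-7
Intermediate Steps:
V(D) = D*(10 + D)
1/O(V((5*6)*6)) = 1/(-52*(5*6)*6*(10 + (5*6)*6)) = 1/(-52*30*6*(10 + 30*6)) = 1/(-9360*(10 + 180)) = 1/(-9360*190) = 1/(-52*34200) = 1/(-1778400) = -1/1778400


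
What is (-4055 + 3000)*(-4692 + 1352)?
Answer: 3523700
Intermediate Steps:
(-4055 + 3000)*(-4692 + 1352) = -1055*(-3340) = 3523700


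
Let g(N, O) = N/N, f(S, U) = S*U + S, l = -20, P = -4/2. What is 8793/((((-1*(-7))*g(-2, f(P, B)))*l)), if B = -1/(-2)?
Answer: -8793/140 ≈ -62.807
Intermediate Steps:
P = -2 (P = -4*½ = -2)
B = ½ (B = -1*(-½) = ½ ≈ 0.50000)
f(S, U) = S + S*U
g(N, O) = 1
8793/((((-1*(-7))*g(-2, f(P, B)))*l)) = 8793/(((-1*(-7)*1)*(-20))) = 8793/(((7*1)*(-20))) = 8793/((7*(-20))) = 8793/(-140) = 8793*(-1/140) = -8793/140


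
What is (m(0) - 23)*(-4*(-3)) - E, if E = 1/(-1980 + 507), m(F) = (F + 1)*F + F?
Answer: -406547/1473 ≈ -276.00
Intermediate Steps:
m(F) = F + F*(1 + F) (m(F) = (1 + F)*F + F = F*(1 + F) + F = F + F*(1 + F))
E = -1/1473 (E = 1/(-1473) = -1/1473 ≈ -0.00067889)
(m(0) - 23)*(-4*(-3)) - E = (0*(2 + 0) - 23)*(-4*(-3)) - 1*(-1/1473) = (0*2 - 23)*12 + 1/1473 = (0 - 23)*12 + 1/1473 = -23*12 + 1/1473 = -276 + 1/1473 = -406547/1473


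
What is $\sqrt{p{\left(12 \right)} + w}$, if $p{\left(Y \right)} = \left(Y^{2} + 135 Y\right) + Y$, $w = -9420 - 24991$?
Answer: $i \sqrt{32635} \approx 180.65 i$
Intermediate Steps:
$w = -34411$
$p{\left(Y \right)} = Y^{2} + 136 Y$
$\sqrt{p{\left(12 \right)} + w} = \sqrt{12 \left(136 + 12\right) - 34411} = \sqrt{12 \cdot 148 - 34411} = \sqrt{1776 - 34411} = \sqrt{-32635} = i \sqrt{32635}$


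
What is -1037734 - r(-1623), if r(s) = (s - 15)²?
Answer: -3720778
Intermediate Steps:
r(s) = (-15 + s)²
-1037734 - r(-1623) = -1037734 - (-15 - 1623)² = -1037734 - 1*(-1638)² = -1037734 - 1*2683044 = -1037734 - 2683044 = -3720778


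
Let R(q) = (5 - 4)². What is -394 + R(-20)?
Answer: -393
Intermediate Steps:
R(q) = 1 (R(q) = 1² = 1)
-394 + R(-20) = -394 + 1 = -393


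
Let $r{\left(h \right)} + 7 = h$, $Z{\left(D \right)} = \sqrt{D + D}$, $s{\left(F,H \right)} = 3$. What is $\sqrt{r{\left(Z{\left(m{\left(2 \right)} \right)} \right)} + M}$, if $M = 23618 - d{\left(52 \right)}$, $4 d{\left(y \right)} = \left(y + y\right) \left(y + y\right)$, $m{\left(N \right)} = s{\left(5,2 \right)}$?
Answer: $\sqrt{20907 + \sqrt{6}} \approx 144.6$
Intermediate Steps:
$m{\left(N \right)} = 3$
$Z{\left(D \right)} = \sqrt{2} \sqrt{D}$ ($Z{\left(D \right)} = \sqrt{2 D} = \sqrt{2} \sqrt{D}$)
$r{\left(h \right)} = -7 + h$
$d{\left(y \right)} = y^{2}$ ($d{\left(y \right)} = \frac{\left(y + y\right) \left(y + y\right)}{4} = \frac{2 y 2 y}{4} = \frac{4 y^{2}}{4} = y^{2}$)
$M = 20914$ ($M = 23618 - 52^{2} = 23618 - 2704 = 20914$)
$\sqrt{r{\left(Z{\left(m{\left(2 \right)} \right)} \right)} + M} = \sqrt{\left(-7 + \sqrt{2} \sqrt{3}\right) + 20914} = \sqrt{\left(-7 + \sqrt{6}\right) + 20914} = \sqrt{20907 + \sqrt{6}}$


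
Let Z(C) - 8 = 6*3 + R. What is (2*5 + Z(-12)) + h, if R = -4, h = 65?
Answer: 97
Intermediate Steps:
Z(C) = 22 (Z(C) = 8 + (6*3 - 4) = 8 + (18 - 4) = 8 + 14 = 22)
(2*5 + Z(-12)) + h = (2*5 + 22) + 65 = (10 + 22) + 65 = 32 + 65 = 97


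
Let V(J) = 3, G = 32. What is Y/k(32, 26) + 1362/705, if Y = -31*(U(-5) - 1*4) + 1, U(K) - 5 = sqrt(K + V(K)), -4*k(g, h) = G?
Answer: 5341/940 + 31*I*sqrt(2)/8 ≈ 5.6819 + 5.4801*I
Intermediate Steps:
k(g, h) = -8 (k(g, h) = -1/4*32 = -8)
U(K) = 5 + sqrt(3 + K) (U(K) = 5 + sqrt(K + 3) = 5 + sqrt(3 + K))
Y = -30 - 31*I*sqrt(2) (Y = -31*((5 + sqrt(3 - 5)) - 1*4) + 1 = -31*((5 + sqrt(-2)) - 4) + 1 = -31*((5 + I*sqrt(2)) - 4) + 1 = -31*(1 + I*sqrt(2)) + 1 = (-31 - 31*I*sqrt(2)) + 1 = -30 - 31*I*sqrt(2) ≈ -30.0 - 43.841*I)
Y/k(32, 26) + 1362/705 = (-30 - 31*I*sqrt(2))/(-8) + 1362/705 = (-30 - 31*I*sqrt(2))*(-1/8) + 1362*(1/705) = (15/4 + 31*I*sqrt(2)/8) + 454/235 = 5341/940 + 31*I*sqrt(2)/8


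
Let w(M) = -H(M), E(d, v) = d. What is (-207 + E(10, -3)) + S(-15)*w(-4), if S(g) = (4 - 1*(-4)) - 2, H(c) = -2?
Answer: -185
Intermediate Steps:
w(M) = 2 (w(M) = -1*(-2) = 2)
S(g) = 6 (S(g) = (4 + 4) - 2 = 8 - 2 = 6)
(-207 + E(10, -3)) + S(-15)*w(-4) = (-207 + 10) + 6*2 = -197 + 12 = -185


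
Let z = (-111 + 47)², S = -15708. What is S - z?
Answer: -19804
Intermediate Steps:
z = 4096 (z = (-64)² = 4096)
S - z = -15708 - 1*4096 = -15708 - 4096 = -19804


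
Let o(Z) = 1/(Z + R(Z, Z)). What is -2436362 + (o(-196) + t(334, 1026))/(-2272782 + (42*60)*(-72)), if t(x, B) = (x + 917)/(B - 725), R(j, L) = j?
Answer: -100788315002525597/41368366032 ≈ -2.4364e+6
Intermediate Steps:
t(x, B) = (917 + x)/(-725 + B)
o(Z) = 1/(2*Z) (o(Z) = 1/(Z + Z) = 1/(2*Z))
-2436362 + (o(-196) + t(334, 1026))/(-2272782 + (42*60)*(-72)) = -2436362 + ((½)/(-196) + (917 + 334)/(-725 + 1026))/(-2272782 + (42*60)*(-72)) = -2436362 + ((½)*(-1/196) + 1251/301)/(-2272782 + 2520*(-72)) = -2436362 + (-1/392 + (1/301)*1251)/(-2272782 - 181440) = -2436362 + (-1/392 + 1251/301)/(-2454222) = -2436362 + (70013/16856)*(-1/2454222) = -2436362 - 70013/41368366032 = -100788315002525597/41368366032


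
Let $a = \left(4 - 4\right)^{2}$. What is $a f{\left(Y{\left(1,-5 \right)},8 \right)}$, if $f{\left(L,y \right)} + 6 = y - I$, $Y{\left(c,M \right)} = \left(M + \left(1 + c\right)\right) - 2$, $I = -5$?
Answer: $0$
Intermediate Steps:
$Y{\left(c,M \right)} = -1 + M + c$ ($Y{\left(c,M \right)} = \left(1 + M + c\right) - 2 = -1 + M + c$)
$f{\left(L,y \right)} = -1 + y$ ($f{\left(L,y \right)} = -6 + \left(y - -5\right) = -6 + \left(y + 5\right) = -6 + \left(5 + y\right) = -1 + y$)
$a = 0$ ($a = 0^{2} = 0$)
$a f{\left(Y{\left(1,-5 \right)},8 \right)} = 0 \left(-1 + 8\right) = 0 \cdot 7 = 0$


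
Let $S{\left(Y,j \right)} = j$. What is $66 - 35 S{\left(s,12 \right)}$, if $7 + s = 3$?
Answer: $-354$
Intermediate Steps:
$s = -4$ ($s = -7 + 3 = -4$)
$66 - 35 S{\left(s,12 \right)} = 66 - 420 = -354$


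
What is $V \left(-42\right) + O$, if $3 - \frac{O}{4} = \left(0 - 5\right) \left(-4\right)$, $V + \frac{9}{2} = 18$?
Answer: $-635$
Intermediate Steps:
$V = \frac{27}{2}$ ($V = - \frac{9}{2} + 18 = \frac{27}{2} \approx 13.5$)
$O = -68$ ($O = 12 - 4 \left(0 - 5\right) \left(-4\right) = 12 - 4 \left(\left(-5\right) \left(-4\right)\right) = 12 - 80 = -68$)
$V \left(-42\right) + O = \frac{27}{2} \left(-42\right) - 68 = -567 - 68 = -635$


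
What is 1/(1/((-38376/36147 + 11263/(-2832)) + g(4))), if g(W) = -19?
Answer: -820267423/34122768 ≈ -24.039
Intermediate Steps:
1/(1/((-38376/36147 + 11263/(-2832)) + g(4))) = 1/(1/((-38376/36147 + 11263/(-2832)) - 19)) = 1/(1/((-38376*1/36147 + 11263*(-1/2832)) - 19)) = 1/(1/((-12792/12049 - 11263/2832) - 19)) = 1/(1/(-171934831/34122768 - 19)) = 1/(1/(-820267423/34122768)) = 1/(-34122768/820267423) = -820267423/34122768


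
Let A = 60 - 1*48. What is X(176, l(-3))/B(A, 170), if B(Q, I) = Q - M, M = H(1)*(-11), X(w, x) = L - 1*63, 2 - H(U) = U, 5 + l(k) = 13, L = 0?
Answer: -63/23 ≈ -2.7391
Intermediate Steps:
l(k) = 8 (l(k) = -5 + 13 = 8)
H(U) = 2 - U
X(w, x) = -63 (X(w, x) = 0 - 1*63 = 0 - 63 = -63)
M = -11 (M = (2 - 1*1)*(-11) = (2 - 1)*(-11) = 1*(-11) = -11)
A = 12 (A = 60 - 48 = 12)
B(Q, I) = 11 + Q (B(Q, I) = Q - 1*(-11) = Q + 11 = 11 + Q)
X(176, l(-3))/B(A, 170) = -63/(11 + 12) = -63/23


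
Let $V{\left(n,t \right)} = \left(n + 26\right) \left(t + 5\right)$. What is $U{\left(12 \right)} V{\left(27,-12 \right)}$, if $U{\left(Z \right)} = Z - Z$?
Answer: $0$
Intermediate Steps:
$U{\left(Z \right)} = 0$
$V{\left(n,t \right)} = \left(5 + t\right) \left(26 + n\right)$ ($V{\left(n,t \right)} = \left(26 + n\right) \left(5 + t\right) = \left(5 + t\right) \left(26 + n\right)$)
$U{\left(12 \right)} V{\left(27,-12 \right)} = 0 \left(130 + 5 \cdot 27 + 26 \left(-12\right) + 27 \left(-12\right)\right) = 0 \left(130 + 135 - 312 - 324\right) = 0 \left(-371\right) = 0$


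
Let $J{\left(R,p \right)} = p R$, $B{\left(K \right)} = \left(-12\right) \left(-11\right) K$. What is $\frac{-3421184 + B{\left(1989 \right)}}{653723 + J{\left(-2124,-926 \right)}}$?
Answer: $- \frac{3158636}{2620547} \approx -1.2053$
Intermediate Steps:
$B{\left(K \right)} = 132 K$
$J{\left(R,p \right)} = R p$
$\frac{-3421184 + B{\left(1989 \right)}}{653723 + J{\left(-2124,-926 \right)}} = \frac{-3421184 + 132 \cdot 1989}{653723 - -1966824} = \frac{-3421184 + 262548}{653723 + 1966824} = - \frac{3158636}{2620547}$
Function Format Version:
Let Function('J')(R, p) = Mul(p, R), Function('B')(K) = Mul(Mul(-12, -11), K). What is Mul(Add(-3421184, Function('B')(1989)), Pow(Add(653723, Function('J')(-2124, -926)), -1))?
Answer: Rational(-3158636, 2620547) ≈ -1.2053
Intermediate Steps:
Function('B')(K) = Mul(132, K)
Function('J')(R, p) = Mul(R, p)
Mul(Add(-3421184, Function('B')(1989)), Pow(Add(653723, Function('J')(-2124, -926)), -1)) = Mul(Add(-3421184, Mul(132, 1989)), Pow(Add(653723, Mul(-2124, -926)), -1)) = Mul(Add(-3421184, 262548), Pow(Add(653723, 1966824), -1)) = Mul(-3158636, Pow(2620547, -1)) = Mul(-3158636, Rational(1, 2620547)) = Rational(-3158636, 2620547)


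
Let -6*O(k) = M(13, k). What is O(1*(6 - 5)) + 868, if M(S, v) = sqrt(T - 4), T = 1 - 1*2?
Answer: 868 - I*sqrt(5)/6 ≈ 868.0 - 0.37268*I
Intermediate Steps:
T = -1 (T = 1 - 2 = -1)
M(S, v) = I*sqrt(5) (M(S, v) = sqrt(-1 - 4) = sqrt(-5) = I*sqrt(5))
O(k) = -I*sqrt(5)/6
O(1*(6 - 5)) + 868 = -I*sqrt(5)/6 + 868 = 868 - I*sqrt(5)/6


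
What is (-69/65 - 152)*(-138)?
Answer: 1372962/65 ≈ 21123.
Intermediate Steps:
(-69/65 - 152)*(-138) = -9949/65*(-138) = 1372962/65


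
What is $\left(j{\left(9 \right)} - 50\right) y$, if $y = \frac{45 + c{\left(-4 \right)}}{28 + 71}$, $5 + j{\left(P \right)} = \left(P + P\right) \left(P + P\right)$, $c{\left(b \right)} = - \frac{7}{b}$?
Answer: $\frac{4573}{36} \approx 127.03$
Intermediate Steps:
$j{\left(P \right)} = -5 + 4 P^{2}$ ($j{\left(P \right)} = -5 + \left(P + P\right) \left(P + P\right) = -5 + 2 P 2 P = -5 + 4 P^{2}$)
$y = \frac{17}{36}$ ($y = \frac{45 - \frac{7}{-4}}{28 + 71} = \frac{45 - - \frac{7}{4}}{99} = \left(45 + \frac{7}{4}\right) \frac{1}{99} = \frac{187}{4} \cdot \frac{1}{99} = \frac{17}{36} \approx 0.47222$)
$\left(j{\left(9 \right)} - 50\right) y = \left(\left(-5 + 4 \cdot 9^{2}\right) - 50\right) \frac{17}{36} = \left(\left(-5 + 4 \cdot 81\right) - 50\right) \frac{17}{36} = \left(\left(-5 + 324\right) - 50\right) \frac{17}{36} = \left(319 - 50\right) \frac{17}{36} = 269 \cdot \frac{17}{36} = \frac{4573}{36}$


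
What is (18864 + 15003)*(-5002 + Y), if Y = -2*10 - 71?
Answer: -172484631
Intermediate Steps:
Y = -91 (Y = -20 - 71 = -91)
(18864 + 15003)*(-5002 + Y) = (18864 + 15003)*(-5002 - 91) = 33867*(-5093) = -172484631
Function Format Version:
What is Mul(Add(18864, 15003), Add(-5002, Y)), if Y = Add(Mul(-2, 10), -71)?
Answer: -172484631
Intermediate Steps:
Y = -91 (Y = Add(-20, -71) = -91)
Mul(Add(18864, 15003), Add(-5002, Y)) = Mul(Add(18864, 15003), Add(-5002, -91)) = Mul(33867, -5093) = -172484631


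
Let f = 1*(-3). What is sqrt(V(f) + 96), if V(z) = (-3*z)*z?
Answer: sqrt(69) ≈ 8.3066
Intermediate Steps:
f = -3
V(z) = -3*z**2
sqrt(V(f) + 96) = sqrt(-3*(-3)**2 + 96) = sqrt(-3*9 + 96) = sqrt(-27 + 96) = sqrt(69)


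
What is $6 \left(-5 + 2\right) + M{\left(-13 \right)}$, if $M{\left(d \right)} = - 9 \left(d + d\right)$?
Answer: $216$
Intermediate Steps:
$M{\left(d \right)} = - 18 d$ ($M{\left(d \right)} = - 9 \cdot 2 d = - 18 d$)
$6 \left(-5 + 2\right) + M{\left(-13 \right)} = 6 \left(-5 + 2\right) - -234 = 6 \left(-3\right) + 234 = -18 + 234 = 216$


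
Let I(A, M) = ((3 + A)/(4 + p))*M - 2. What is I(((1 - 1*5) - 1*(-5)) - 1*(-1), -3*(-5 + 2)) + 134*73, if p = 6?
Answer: 19569/2 ≈ 9784.5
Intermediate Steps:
I(A, M) = -2 + M*(3/10 + A/10) (I(A, M) = ((3 + A)/(4 + 6))*M - 2 = ((3 + A)/10)*M - 2 = ((3 + A)*(⅒))*M - 2 = (3/10 + A/10)*M - 2 = M*(3/10 + A/10) - 2 = -2 + M*(3/10 + A/10))
I(((1 - 1*5) - 1*(-5)) - 1*(-1), -3*(-5 + 2)) + 134*73 = (-2 + 3*(-3*(-5 + 2))/10 + (((1 - 1*5) - 1*(-5)) - 1*(-1))*(-3*(-5 + 2))/10) + 134*73 = (-2 + 3*(-3*(-3))/10 + (((1 - 5) + 5) + 1)*(-3*(-3))/10) + 9782 = (-2 + (3/10)*9 + (⅒)*((-4 + 5) + 1)*9) + 9782 = (-2 + 27/10 + (⅒)*(1 + 1)*9) + 9782 = (-2 + 27/10 + (⅒)*2*9) + 9782 = (-2 + 27/10 + 9/5) + 9782 = 5/2 + 9782 = 19569/2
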